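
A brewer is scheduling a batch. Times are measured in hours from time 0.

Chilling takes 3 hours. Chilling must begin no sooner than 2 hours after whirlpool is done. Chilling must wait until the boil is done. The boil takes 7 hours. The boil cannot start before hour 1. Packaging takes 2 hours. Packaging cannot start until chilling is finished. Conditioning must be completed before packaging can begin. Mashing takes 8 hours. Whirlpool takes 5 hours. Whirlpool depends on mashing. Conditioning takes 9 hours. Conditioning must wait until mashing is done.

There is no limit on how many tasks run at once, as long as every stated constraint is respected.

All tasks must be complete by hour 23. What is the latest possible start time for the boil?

To finish by hour 23, packaging (duration 2) must start no later than hour 21.
Chilling feeds into packaging (must start by hour 21); so chilling must finish by hour 21 and therefore start by hour 18.
The boil feeds into chilling (must start by hour 18); so the boil must finish by hour 18 and therefore start by hour 11.

11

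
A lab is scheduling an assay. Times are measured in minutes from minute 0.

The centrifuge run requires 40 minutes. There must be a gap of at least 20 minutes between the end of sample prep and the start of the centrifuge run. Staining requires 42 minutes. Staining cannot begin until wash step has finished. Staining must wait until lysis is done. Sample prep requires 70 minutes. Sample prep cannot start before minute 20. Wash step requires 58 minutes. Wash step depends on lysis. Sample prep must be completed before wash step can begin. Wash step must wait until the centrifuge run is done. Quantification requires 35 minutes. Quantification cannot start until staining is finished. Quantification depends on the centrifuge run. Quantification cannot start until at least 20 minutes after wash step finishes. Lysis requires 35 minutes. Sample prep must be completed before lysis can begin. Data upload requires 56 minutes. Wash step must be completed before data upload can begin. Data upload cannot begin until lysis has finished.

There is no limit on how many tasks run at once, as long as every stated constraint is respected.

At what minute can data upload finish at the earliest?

Sample prep cannot begin until its own release at minute 20. It runs from minute 20 to 20 + 70 = minute 90.
The centrifuge run cannot begin until sample prep (finishes minute 90, plus 20-minute gap → minute 110). It runs from minute 110 to 110 + 40 = minute 150.
After sample prep (finishes minute 90), lysis can start at minute 90 and finishes at minute 125.
Wash step has to wait for lysis (finishes minute 125); sample prep (finishes minute 90); the centrifuge run (finishes minute 150). The latest of these is minute 150, so wash step runs minute 150 to 150 + 58 = minute 208.
Data upload cannot start until wash step (finishes minute 208); lysis (finishes minute 125). The controlling bound is minute 208, so data upload finishes at 208 + 56 = minute 264.

264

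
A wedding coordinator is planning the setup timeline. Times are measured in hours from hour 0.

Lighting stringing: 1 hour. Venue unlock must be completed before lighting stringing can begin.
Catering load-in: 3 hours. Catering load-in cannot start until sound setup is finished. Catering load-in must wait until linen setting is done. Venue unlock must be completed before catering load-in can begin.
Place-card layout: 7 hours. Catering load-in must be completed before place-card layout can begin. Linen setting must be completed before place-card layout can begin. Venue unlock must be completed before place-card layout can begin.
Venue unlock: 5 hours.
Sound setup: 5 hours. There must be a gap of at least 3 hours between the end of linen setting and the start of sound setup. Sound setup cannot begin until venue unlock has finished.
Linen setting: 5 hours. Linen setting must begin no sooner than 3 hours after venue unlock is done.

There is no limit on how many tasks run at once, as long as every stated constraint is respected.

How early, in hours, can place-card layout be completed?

Nothing blocks venue unlock, so it runs from hour 0 to hour 5.
Linen setting cannot begin until venue unlock (finishes hour 5, plus 3-hour gap → hour 8). It runs from hour 8 to 8 + 5 = hour 13.
Sound setup cannot start until linen setting (finishes hour 13, plus 3-hour gap → hour 16); venue unlock (finishes hour 5). The controlling bound is hour 16, so sound setup finishes at 16 + 5 = hour 21.
Catering load-in needs all of sound setup (finishes hour 21); linen setting (finishes hour 13); venue unlock (finishes hour 5). That puts its earliest start at hour 21; it finishes at 21 + 3 = hour 24.
For place-card layout: catering load-in (finishes hour 24); linen setting (finishes hour 13); venue unlock (finishes hour 5). Taking the maximum gives a start of hour 24, and it finishes at 24 + 7 = hour 31.

31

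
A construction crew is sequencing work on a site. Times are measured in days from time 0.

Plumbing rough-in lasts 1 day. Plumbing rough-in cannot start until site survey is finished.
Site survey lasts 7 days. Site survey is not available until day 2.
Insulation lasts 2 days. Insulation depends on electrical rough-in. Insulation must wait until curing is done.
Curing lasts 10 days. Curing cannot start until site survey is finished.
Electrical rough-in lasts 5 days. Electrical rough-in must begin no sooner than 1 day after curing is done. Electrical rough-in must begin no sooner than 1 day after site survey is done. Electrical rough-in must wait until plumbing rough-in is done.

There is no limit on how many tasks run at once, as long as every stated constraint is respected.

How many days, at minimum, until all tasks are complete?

Site survey waits on its own release at day 2, so it starts at day 2 and finishes at 2 + 7 = day 9.
Plumbing rough-in cannot begin until site survey (finishes day 9). It runs from day 9 to 9 + 1 = day 10.
Curing waits on site survey (finishes day 9), so it starts at day 9 and finishes at 9 + 10 = day 19.
Electrical rough-in has to wait for curing (finishes day 19, plus 1-day gap → day 20); site survey (finishes day 9, plus 1-day gap → day 10); plumbing rough-in (finishes day 10). The latest of these is day 20, so electrical rough-in runs day 20 to 20 + 5 = day 25.
For insulation: electrical rough-in (finishes day 25); curing (finishes day 19). Taking the maximum gives a start of day 25, and it finishes at 25 + 2 = day 27.
All tasks are finished once the last one completes. Finish times: Site survey at 9, Curing at 19, Plumbing rough-in at 10, Electrical rough-in at 25, Insulation at 27. The latest is day 27.

27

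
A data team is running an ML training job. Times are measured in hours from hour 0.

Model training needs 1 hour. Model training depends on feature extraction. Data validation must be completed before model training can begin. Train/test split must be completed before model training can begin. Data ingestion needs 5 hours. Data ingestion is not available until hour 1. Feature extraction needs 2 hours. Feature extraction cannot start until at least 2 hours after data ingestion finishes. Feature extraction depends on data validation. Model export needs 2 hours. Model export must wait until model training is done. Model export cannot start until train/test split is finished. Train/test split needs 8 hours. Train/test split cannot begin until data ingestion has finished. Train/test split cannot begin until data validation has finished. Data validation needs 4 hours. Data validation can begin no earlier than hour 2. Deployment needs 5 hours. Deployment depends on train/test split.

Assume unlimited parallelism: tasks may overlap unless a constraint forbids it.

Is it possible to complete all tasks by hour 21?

Data validation cannot begin until its own release at hour 2. It runs from hour 2 to 2 + 4 = hour 6.
After its own release at hour 1, data ingestion can start at hour 1 and finishes at hour 6.
For train/test split: data ingestion (finishes hour 6); data validation (finishes hour 6). Taking the maximum gives a start of hour 6, and it finishes at 6 + 8 = hour 14.
After train/test split (finishes hour 14), deployment can start at hour 14 and finishes at hour 19.
Feature extraction has to wait for data ingestion (finishes hour 6, plus 2-hour gap → hour 8); data validation (finishes hour 6). The latest of these is hour 8, so feature extraction runs hour 8 to 8 + 2 = hour 10.
Model training cannot start until feature extraction (finishes hour 10); data validation (finishes hour 6); train/test split (finishes hour 14). The controlling bound is hour 14, so model training finishes at 14 + 1 = hour 15.
For model export: model training (finishes hour 15); train/test split (finishes hour 14). Taking the maximum gives a start of hour 15, and it finishes at 15 + 2 = hour 17.
Every task is finished by hour 19, which is no later than the deadline of 21, so the schedule is feasible.

Yes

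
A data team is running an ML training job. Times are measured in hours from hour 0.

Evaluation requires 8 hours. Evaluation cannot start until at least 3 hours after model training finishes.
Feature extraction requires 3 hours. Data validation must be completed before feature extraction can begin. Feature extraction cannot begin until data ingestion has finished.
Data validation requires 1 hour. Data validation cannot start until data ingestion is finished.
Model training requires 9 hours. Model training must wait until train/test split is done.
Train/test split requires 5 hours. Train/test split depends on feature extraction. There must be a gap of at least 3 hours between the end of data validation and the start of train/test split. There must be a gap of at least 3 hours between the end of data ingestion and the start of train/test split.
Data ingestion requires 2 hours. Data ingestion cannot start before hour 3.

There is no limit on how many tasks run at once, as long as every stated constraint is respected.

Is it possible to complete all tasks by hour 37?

Data ingestion cannot begin until its own release at hour 3. It runs from hour 3 to 3 + 2 = hour 5.
After data ingestion (finishes hour 5), data validation can start at hour 5 and finishes at hour 6.
For feature extraction: data validation (finishes hour 6); data ingestion (finishes hour 5). Taking the maximum gives a start of hour 6, and it finishes at 6 + 3 = hour 9.
Train/test split has to wait for feature extraction (finishes hour 9); data validation (finishes hour 6, plus 3-hour gap → hour 9); data ingestion (finishes hour 5, plus 3-hour gap → hour 8). The latest of these is hour 9, so train/test split runs hour 9 to 9 + 5 = hour 14.
After train/test split (finishes hour 14), model training can start at hour 14 and finishes at hour 23.
After model training (finishes hour 23, plus 3-hour gap → hour 26), evaluation can start at hour 26 and finishes at hour 34.
Every task is finished by hour 34, which is no later than the deadline of 37, so the schedule is feasible.

Yes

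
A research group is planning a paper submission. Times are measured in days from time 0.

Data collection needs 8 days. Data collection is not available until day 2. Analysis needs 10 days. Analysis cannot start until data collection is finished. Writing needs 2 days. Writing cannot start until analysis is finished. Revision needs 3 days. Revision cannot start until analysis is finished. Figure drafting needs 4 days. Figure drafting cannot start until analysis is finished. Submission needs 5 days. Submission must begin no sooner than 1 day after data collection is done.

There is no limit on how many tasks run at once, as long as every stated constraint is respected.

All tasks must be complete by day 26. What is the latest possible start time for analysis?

12

Nothing follows figure drafting; the deadline of day 26 is its only limit. It must start by 26 − 4 = day 22.
Writing must finish by day 26; it takes 2 days, so it must start by 26 − 2 = day 24.
Revision must finish by day 26; it takes 3 days, so it must start by 26 − 3 = day 23.
Analysis has several dependents: figure drafting (must start by day 22); writing (must start by day 24); revision (must start by day 23). The earliest of those limits is day 22, so analysis must start by 22 − 10 = day 12.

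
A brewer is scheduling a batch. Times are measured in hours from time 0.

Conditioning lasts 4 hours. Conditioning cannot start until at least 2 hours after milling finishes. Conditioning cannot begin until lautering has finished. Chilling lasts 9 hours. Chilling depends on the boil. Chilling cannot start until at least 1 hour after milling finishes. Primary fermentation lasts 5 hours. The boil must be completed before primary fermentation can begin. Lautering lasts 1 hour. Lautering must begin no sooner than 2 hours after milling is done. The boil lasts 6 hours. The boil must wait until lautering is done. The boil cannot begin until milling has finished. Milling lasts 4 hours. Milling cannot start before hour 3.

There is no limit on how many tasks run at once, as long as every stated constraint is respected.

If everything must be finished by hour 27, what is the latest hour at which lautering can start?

11

Nothing follows chilling; the deadline of hour 27 is its only limit. It must start by 27 − 9 = hour 18.
Primary fermentation must finish by hour 27; it takes 5 hours, so it must start by 27 − 5 = hour 22.
The boil has several dependents: chilling (must start by hour 18); primary fermentation (must start by hour 22). The earliest of those limits is hour 18, so the boil must start by 18 − 6 = hour 12.
Nothing follows conditioning; the deadline of hour 27 is its only limit. It must start by 27 − 4 = hour 23.
Lautering feeds the boil (must start by hour 12); conditioning (must start by hour 23). Taking the minimum, lautering must finish by hour 12 and start by 12 − 1 = hour 11.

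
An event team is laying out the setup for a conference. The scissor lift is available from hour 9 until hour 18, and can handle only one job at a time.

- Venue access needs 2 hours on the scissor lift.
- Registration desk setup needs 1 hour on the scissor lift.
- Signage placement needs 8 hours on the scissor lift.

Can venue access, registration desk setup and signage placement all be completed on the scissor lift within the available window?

The scissor lift window is 18 − 9 = 9 hours.
Running back to back, the jobs need 2 + 1 + 8 = 11 hours on the scissor lift.
Since 11 > 9, they cannot all fit.

No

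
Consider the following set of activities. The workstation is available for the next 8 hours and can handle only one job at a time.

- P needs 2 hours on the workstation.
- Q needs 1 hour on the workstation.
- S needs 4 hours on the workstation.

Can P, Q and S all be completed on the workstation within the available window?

Yes

Running back to back, the jobs need 2 + 1 + 4 = 7 hours on the workstation.
Since 7 ≤ 8, they fit within the window.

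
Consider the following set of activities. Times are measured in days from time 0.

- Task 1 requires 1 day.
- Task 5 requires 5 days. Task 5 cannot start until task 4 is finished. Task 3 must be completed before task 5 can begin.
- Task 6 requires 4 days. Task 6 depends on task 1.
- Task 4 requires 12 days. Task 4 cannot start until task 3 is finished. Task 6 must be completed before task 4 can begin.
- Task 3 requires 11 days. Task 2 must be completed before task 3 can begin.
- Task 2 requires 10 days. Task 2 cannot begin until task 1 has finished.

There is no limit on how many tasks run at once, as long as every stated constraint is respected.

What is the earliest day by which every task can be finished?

39

Task 1 has no prerequisites, so it starts at day 0 and finishes at day 1.
After task 1 (finishes day 1), task 6 can start at day 1 and finishes at day 5.
After task 1 (finishes day 1), task 2 can start at day 1 and finishes at day 11.
After task 2 (finishes day 11), task 3 can start at day 11 and finishes at day 22.
Task 4 cannot start until task 3 (finishes day 22); task 6 (finishes day 5). The controlling bound is day 22, so task 4 finishes at 22 + 12 = day 34.
Task 5 needs all of task 4 (finishes day 34); task 3 (finishes day 22). That puts its earliest start at day 34; it finishes at 34 + 5 = day 39.
All tasks are finished once the last one completes. Finish times: Task 1 at 1, Task 2 at 11, Task 3 at 22, Task 4 at 34, Task 5 at 39, Task 6 at 5. The latest is day 39.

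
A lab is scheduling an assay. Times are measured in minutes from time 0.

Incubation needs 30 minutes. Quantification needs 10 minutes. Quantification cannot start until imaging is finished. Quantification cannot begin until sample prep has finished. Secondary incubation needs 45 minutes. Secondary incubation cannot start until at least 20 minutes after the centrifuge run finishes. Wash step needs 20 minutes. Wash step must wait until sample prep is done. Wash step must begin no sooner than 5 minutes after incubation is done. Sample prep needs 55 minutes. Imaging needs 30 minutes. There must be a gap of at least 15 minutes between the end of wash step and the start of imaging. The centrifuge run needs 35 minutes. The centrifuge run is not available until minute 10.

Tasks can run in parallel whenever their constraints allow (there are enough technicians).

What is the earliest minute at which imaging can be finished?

120

Nothing blocks incubation, so it runs from minute 0 to minute 30.
Sample prep can start immediately at minute 0; it finishes at minute 55.
Wash step needs all of sample prep (finishes minute 55); incubation (finishes minute 30, plus 5-minute gap → minute 35). That puts its earliest start at minute 55; it finishes at 55 + 20 = minute 75.
After wash step (finishes minute 75, plus 15-minute gap → minute 90), imaging can start at minute 90 and finishes at minute 120.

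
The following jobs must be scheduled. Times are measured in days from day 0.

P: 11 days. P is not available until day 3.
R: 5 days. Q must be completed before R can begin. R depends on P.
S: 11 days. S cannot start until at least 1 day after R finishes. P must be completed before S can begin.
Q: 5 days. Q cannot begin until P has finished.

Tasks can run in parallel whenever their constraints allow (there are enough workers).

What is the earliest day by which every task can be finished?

After its own release at day 3, P can start at day 3 and finishes at day 14.
Q cannot begin until P (finishes day 14). It runs from day 14 to 14 + 5 = day 19.
R needs all of Q (finishes day 19); P (finishes day 14). That puts its earliest start at day 19; it finishes at 19 + 5 = day 24.
S cannot start until R (finishes day 24, plus 1-day gap → day 25); P (finishes day 14). The controlling bound is day 25, so S finishes at 25 + 11 = day 36.
All tasks are finished once the last one completes. Finish times: P at 14, Q at 19, R at 24, S at 36. The latest is day 36.

36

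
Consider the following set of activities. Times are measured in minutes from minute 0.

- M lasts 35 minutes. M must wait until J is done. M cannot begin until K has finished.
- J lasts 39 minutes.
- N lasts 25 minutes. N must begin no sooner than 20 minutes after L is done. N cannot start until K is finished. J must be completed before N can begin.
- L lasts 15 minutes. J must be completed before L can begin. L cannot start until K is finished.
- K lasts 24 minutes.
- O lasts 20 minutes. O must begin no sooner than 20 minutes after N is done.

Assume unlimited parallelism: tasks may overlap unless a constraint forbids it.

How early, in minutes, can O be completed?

139

K can start immediately at minute 0; it finishes at minute 24.
J can start immediately at minute 0; it finishes at minute 39.
L needs all of J (finishes minute 39); K (finishes minute 24). That puts its earliest start at minute 39; it finishes at 39 + 15 = minute 54.
For N: L (finishes minute 54, plus 20-minute gap → minute 74); K (finishes minute 24); J (finishes minute 39). Taking the maximum gives a start of minute 74, and it finishes at 74 + 25 = minute 99.
After N (finishes minute 99, plus 20-minute gap → minute 119), O can start at minute 119 and finishes at minute 139.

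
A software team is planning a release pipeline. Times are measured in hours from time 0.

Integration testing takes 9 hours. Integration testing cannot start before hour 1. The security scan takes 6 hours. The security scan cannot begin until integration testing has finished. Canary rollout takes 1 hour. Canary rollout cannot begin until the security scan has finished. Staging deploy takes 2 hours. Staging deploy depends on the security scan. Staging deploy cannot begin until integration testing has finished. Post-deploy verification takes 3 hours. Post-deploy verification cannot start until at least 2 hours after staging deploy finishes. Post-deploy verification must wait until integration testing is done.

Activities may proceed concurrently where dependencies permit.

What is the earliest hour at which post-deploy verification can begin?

Integration testing cannot begin until its own release at hour 1. It runs from hour 1 to 1 + 9 = hour 10.
The security scan cannot begin until integration testing (finishes hour 10). It runs from hour 10 to 10 + 6 = hour 16.
Staging deploy has to wait for the security scan (finishes hour 16); integration testing (finishes hour 10). The latest of these is hour 16, so staging deploy runs hour 16 to 16 + 2 = hour 18.
Post-deploy verification waits on staging deploy (finishes hour 18, plus 2-hour gap → hour 20); integration testing (finishes hour 10). The latest of these is hour 20, which is the earliest post-deploy verification can start.

20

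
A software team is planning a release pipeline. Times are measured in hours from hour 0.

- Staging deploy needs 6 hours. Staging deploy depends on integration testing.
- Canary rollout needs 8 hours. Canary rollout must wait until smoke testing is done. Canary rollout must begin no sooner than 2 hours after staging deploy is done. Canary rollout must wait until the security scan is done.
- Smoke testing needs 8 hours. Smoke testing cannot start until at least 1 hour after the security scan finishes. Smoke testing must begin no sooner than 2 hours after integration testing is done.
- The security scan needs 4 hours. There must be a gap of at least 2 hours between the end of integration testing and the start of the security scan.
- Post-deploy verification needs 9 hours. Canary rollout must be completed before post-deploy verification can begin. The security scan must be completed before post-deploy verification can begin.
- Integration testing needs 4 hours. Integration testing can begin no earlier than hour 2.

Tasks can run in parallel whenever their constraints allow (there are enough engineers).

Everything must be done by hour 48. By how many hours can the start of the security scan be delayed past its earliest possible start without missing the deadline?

10

After its own release at hour 2, integration testing can start at hour 2 and finishes at hour 6.
After integration testing (finishes hour 6, plus 2-hour gap → hour 8), the security scan can start at hour 8 and finishes at hour 12.

Working backward from the deadline:
Post-deploy verification must finish by hour 48; it takes 9 hours, so it must start by 48 − 9 = hour 39.
Canary rollout feeds into post-deploy verification (must start by hour 39); so canary rollout must finish by hour 39 and therefore start by hour 31.
Smoke testing has to be done before canary rollout (must start by hour 31). That means finishing by hour 31, i.e. starting by 31 − 8 = hour 23.
The security scan has several dependents: smoke testing (must start by hour 23, minus 1-hour gap → hour 22); canary rollout (must start by hour 31); post-deploy verification (must start by hour 39). The earliest of those limits is hour 22, so the security scan must start by 22 − 4 = hour 18.
So the security scan can start as early as hour 8 and as late as hour 18, giving 18 − 8 = 10 hours of slack.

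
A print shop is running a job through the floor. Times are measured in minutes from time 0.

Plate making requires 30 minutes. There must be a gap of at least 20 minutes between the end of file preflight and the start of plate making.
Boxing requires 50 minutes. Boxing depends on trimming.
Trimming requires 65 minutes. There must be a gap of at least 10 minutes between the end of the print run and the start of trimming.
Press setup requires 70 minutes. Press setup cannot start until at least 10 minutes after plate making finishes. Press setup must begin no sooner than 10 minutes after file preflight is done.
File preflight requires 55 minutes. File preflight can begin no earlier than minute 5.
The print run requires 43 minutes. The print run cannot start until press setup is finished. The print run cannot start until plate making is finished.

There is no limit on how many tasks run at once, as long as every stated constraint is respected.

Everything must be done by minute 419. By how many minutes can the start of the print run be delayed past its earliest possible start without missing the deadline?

61

File preflight waits on its own release at minute 5, so it starts at minute 5 and finishes at 5 + 55 = minute 60.
Plate making cannot begin until file preflight (finishes minute 60, plus 20-minute gap → minute 80). It runs from minute 80 to 80 + 30 = minute 110.
For press setup: plate making (finishes minute 110, plus 10-minute gap → minute 120); file preflight (finishes minute 60, plus 10-minute gap → minute 70). Taking the maximum gives a start of minute 120, and it finishes at 120 + 70 = minute 190.
The print run needs all of press setup (finishes minute 190); plate making (finishes minute 110). That puts its earliest start at minute 190; it finishes at 190 + 43 = minute 233.

Working backward from the deadline:
Nothing follows boxing; the deadline of minute 419 is its only limit. It must start by 419 − 50 = minute 369.
Trimming must finish before boxing (must start by minute 369). With a 65-minute duration, trimming must start by 369 − 65 = minute 304.
The print run feeds into trimming (must start by minute 304, minus 10-minute gap → minute 294); so the print run must finish by minute 294 and therefore start by minute 251.
So the print run can start as early as minute 190 and as late as minute 251, giving 251 − 190 = 61 minutes of slack.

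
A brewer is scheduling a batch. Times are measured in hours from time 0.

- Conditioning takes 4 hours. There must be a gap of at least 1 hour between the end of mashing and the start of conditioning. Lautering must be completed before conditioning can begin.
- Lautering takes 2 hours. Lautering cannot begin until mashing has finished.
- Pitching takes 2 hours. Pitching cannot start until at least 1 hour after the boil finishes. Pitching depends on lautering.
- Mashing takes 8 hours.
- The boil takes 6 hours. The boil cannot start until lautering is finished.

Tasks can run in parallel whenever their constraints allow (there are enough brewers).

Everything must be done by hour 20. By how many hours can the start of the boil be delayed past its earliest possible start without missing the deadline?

Mashing can start immediately at hour 0; it finishes at hour 8.
Lautering waits on mashing (finishes hour 8), so it starts at hour 8 and finishes at 8 + 2 = hour 10.
The boil waits on lautering (finishes hour 10), so it starts at hour 10 and finishes at 10 + 6 = hour 16.

Working backward from the deadline:
Pitching has no dependents, so it just needs to finish by hour 20. Starting by 20 − 2 = hour 18 achieves that.
The boil must finish before pitching (must start by hour 18, minus 1-hour gap → hour 17). With a 6-hour duration, the boil must start by 17 − 6 = hour 11.
So the boil can start as early as hour 10 and as late as hour 11, giving 11 − 10 = 1 hour of slack.

1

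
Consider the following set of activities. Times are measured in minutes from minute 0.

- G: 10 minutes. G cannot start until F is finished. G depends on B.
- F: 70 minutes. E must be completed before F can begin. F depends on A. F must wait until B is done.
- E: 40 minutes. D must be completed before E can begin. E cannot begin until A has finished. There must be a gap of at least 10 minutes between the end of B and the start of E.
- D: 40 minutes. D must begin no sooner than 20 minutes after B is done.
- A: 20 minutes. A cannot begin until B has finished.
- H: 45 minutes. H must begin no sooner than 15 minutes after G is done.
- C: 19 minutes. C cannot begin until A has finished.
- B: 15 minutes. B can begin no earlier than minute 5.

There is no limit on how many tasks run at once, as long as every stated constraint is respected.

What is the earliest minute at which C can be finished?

After its own release at minute 5, B can start at minute 5 and finishes at minute 20.
After B (finishes minute 20), A can start at minute 20 and finishes at minute 40.
C waits on A (finishes minute 40), so it starts at minute 40 and finishes at 40 + 19 = minute 59.

59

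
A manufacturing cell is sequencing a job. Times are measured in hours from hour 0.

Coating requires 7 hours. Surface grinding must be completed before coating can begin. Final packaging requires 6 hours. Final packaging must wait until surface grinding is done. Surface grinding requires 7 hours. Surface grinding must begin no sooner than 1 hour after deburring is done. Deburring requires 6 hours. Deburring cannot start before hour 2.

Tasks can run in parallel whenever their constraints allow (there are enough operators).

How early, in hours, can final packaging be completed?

22

After its own release at hour 2, deburring can start at hour 2 and finishes at hour 8.
After deburring (finishes hour 8, plus 1-hour gap → hour 9), surface grinding can start at hour 9 and finishes at hour 16.
Final packaging waits on surface grinding (finishes hour 16), so it starts at hour 16 and finishes at 16 + 6 = hour 22.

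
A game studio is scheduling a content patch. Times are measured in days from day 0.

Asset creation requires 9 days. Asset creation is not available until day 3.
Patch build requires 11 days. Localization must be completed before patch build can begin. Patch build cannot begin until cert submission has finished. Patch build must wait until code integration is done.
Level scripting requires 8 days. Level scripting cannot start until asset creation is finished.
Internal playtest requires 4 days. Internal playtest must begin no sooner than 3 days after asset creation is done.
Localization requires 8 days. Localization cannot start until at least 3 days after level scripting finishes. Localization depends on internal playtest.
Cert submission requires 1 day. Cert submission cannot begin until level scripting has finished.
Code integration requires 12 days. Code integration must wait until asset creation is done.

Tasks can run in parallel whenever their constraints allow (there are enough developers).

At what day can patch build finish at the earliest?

Asset creation waits on its own release at day 3, so it starts at day 3 and finishes at 3 + 9 = day 12.
After asset creation (finishes day 12, plus 3-day gap → day 15), internal playtest can start at day 15 and finishes at day 19.
After asset creation (finishes day 12), code integration can start at day 12 and finishes at day 24.
Level scripting cannot begin until asset creation (finishes day 12). It runs from day 12 to 12 + 8 = day 20.
Cert submission waits on level scripting (finishes day 20), so it starts at day 20 and finishes at 20 + 1 = day 21.
Localization needs all of level scripting (finishes day 20, plus 3-day gap → day 23); internal playtest (finishes day 19). That puts its earliest start at day 23; it finishes at 23 + 8 = day 31.
For patch build: localization (finishes day 31); cert submission (finishes day 21); code integration (finishes day 24). Taking the maximum gives a start of day 31, and it finishes at 31 + 11 = day 42.

42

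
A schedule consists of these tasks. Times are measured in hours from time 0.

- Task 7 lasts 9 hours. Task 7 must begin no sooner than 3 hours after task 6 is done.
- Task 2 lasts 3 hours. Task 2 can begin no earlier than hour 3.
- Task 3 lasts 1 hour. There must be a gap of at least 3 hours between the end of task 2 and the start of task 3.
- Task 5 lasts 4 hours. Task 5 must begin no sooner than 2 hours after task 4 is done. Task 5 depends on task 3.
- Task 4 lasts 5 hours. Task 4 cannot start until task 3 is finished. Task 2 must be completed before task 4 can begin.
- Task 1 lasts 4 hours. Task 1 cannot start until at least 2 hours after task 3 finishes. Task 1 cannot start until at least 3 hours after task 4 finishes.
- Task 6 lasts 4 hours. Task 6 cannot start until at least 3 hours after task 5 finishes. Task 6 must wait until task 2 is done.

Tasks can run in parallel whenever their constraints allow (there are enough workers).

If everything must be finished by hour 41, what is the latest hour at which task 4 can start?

Task 1 must finish by hour 41; it takes 4 hours, so it must start by 41 − 4 = hour 37.
Nothing follows task 7; the deadline of hour 41 is its only limit. It must start by 41 − 9 = hour 32.
Task 6 has to be done before task 7 (must start by hour 32, minus 3-hour gap → hour 29). That means finishing by hour 29, i.e. starting by 29 − 4 = hour 25.
Task 5 must finish before task 6 (must start by hour 25, minus 3-hour gap → hour 22). With a 4-hour duration, task 5 must start by 22 − 4 = hour 18.
Task 4 has several dependents: task 1 (must start by hour 37, minus 3-hour gap → hour 34); task 5 (must start by hour 18, minus 2-hour gap → hour 16). The earliest of those limits is hour 16, so task 4 must start by 16 − 5 = hour 11.

11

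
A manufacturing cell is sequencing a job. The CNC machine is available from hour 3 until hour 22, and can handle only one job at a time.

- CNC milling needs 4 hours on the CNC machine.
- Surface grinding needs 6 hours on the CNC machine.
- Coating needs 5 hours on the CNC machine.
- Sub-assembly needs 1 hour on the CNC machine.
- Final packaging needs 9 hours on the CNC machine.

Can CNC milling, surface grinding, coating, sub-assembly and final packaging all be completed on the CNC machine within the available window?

No

The CNC machine window is 22 − 3 = 19 hours.
Running back to back, the jobs need 4 + 6 + 5 + 1 + 9 = 25 hours on the CNC machine.
Since 25 > 19, they cannot all fit.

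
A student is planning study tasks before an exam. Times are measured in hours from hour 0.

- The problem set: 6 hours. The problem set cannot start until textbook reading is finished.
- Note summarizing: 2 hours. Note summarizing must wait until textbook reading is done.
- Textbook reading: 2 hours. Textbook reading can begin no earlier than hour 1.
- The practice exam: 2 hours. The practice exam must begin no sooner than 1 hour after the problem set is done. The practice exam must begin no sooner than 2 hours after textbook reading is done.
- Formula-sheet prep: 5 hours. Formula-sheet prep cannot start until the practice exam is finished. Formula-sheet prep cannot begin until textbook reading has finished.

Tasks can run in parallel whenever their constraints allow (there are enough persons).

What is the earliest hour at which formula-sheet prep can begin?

12

Textbook reading waits on its own release at hour 1, so it starts at hour 1 and finishes at 1 + 2 = hour 3.
The problem set cannot begin until textbook reading (finishes hour 3). It runs from hour 3 to 3 + 6 = hour 9.
The practice exam cannot start until the problem set (finishes hour 9, plus 1-hour gap → hour 10); textbook reading (finishes hour 3, plus 2-hour gap → hour 5). The controlling bound is hour 10, so the practice exam finishes at 10 + 2 = hour 12.
Formula-sheet prep waits on the practice exam (finishes hour 12); textbook reading (finishes hour 3). The latest of these is hour 12, which is the earliest formula-sheet prep can start.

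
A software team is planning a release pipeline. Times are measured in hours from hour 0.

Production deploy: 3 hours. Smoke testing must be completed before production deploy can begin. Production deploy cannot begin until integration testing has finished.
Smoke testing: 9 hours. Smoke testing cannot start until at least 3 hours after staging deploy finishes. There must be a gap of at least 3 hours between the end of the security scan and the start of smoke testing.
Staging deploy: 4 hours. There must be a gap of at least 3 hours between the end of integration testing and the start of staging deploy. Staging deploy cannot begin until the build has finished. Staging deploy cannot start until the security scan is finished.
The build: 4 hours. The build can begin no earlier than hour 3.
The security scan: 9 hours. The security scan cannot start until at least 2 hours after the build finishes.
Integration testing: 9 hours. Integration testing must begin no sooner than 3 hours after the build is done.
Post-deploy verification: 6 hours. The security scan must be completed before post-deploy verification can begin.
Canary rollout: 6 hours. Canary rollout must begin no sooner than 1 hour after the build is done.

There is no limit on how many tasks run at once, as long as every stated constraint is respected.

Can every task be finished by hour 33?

No

The build cannot begin until its own release at hour 3. It runs from hour 3 to 3 + 4 = hour 7.
After the build (finishes hour 7, plus 1-hour gap → hour 8), canary rollout can start at hour 8 and finishes at hour 14.
The security scan waits on the build (finishes hour 7, plus 2-hour gap → hour 9), so it starts at hour 9 and finishes at 9 + 9 = hour 18.
After the security scan (finishes hour 18), post-deploy verification can start at hour 18 and finishes at hour 24.
After the build (finishes hour 7, plus 3-hour gap → hour 10), integration testing can start at hour 10 and finishes at hour 19.
Staging deploy needs all of integration testing (finishes hour 19, plus 3-hour gap → hour 22); the build (finishes hour 7); the security scan (finishes hour 18). That puts its earliest start at hour 22; it finishes at 22 + 4 = hour 26.
Smoke testing has to wait for staging deploy (finishes hour 26, plus 3-hour gap → hour 29); the security scan (finishes hour 18, plus 3-hour gap → hour 21). The latest of these is hour 29, so smoke testing runs hour 29 to 29 + 9 = hour 38.
For production deploy: smoke testing (finishes hour 38); integration testing (finishes hour 19). Taking the maximum gives a start of hour 38, and it finishes at 38 + 3 = hour 41.
The earliest everything can be done is hour 41, which is after the deadline of 33, so it is not possible.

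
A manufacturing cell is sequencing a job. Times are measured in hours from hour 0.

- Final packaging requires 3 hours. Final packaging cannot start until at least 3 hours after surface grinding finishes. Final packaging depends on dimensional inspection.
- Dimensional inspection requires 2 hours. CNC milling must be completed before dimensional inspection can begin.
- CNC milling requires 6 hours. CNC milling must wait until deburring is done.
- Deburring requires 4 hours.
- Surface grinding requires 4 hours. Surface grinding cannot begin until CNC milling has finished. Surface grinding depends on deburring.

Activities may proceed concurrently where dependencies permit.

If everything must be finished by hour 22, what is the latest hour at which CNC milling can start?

Nothing follows final packaging; the deadline of hour 22 is its only limit. It must start by 22 − 3 = hour 19.
Since final packaging (must start by hour 19, minus 3-hour gap → hour 16) depends on it, surface grinding must finish by hour 16. Backing off its 4-hour duration gives a latest start of hour 12.
Dimensional inspection must finish before final packaging (must start by hour 19). With a 2-hour duration, dimensional inspection must start by 19 − 2 = hour 17.
CNC milling feeds surface grinding (must start by hour 12); dimensional inspection (must start by hour 17). Taking the minimum, CNC milling must finish by hour 12 and start by 12 − 6 = hour 6.

6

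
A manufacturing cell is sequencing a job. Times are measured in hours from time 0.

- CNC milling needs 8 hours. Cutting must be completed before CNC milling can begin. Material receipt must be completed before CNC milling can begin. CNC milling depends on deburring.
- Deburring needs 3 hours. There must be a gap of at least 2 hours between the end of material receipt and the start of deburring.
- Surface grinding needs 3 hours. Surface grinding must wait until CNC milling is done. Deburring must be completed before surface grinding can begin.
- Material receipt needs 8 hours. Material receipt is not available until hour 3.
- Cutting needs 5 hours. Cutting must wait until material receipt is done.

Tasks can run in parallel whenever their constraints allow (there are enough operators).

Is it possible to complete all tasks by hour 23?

No

Material receipt cannot begin until its own release at hour 3. It runs from hour 3 to 3 + 8 = hour 11.
Deburring cannot begin until material receipt (finishes hour 11, plus 2-hour gap → hour 13). It runs from hour 13 to 13 + 3 = hour 16.
Cutting waits on material receipt (finishes hour 11), so it starts at hour 11 and finishes at 11 + 5 = hour 16.
CNC milling needs all of cutting (finishes hour 16); material receipt (finishes hour 11); deburring (finishes hour 16). That puts its earliest start at hour 16; it finishes at 16 + 8 = hour 24.
Surface grinding has to wait for CNC milling (finishes hour 24); deburring (finishes hour 16). The latest of these is hour 24, so surface grinding runs hour 24 to 24 + 3 = hour 27.
The earliest everything can be done is hour 27, which is after the deadline of 23, so it is not possible.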